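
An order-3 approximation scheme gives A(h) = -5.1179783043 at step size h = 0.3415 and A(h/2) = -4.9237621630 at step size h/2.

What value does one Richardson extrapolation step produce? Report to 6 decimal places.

-4.896017

The method has order 3: 2^3 = 8.
Weighted: (-39.3900973040) − (-5.1179783043) = -34.2721189997
R = (-34.2721189997)/7 = -4.8960170000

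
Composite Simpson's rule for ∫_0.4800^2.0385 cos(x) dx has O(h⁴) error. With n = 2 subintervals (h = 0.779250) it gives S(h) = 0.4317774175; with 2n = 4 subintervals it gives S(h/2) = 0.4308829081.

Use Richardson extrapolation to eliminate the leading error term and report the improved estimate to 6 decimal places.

0.430823

Method order is 4; weight 2^4 = 16.
16*0.4308829081 = 6.8941265296; 6.8941265296 − 0.4317774175 = 6.4623491121
Divide by 2^4 − 1 = 15.
R = 6.4623491121/15 = 0.4308232741
Shift from A(h/2): −0.0000596340.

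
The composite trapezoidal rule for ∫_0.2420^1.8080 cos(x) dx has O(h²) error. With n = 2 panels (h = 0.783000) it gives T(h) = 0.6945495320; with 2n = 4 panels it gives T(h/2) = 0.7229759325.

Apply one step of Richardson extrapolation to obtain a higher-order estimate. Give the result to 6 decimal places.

Order 2 gives 2^r = 4 and 2^r − 1 = 3.
A(h/2) − A(h) = 0.7229759325 − 0.6945495320 = 0.0284264005
Correction (A(h/2) − A(h))/(4 − 1) = 0.0284264005/3 = 0.0094754668
R = 0.7229759325 + 0.0094754668 = 0.7324513993
Gap between inputs: 2.843e-02; correction applied: +0.0094754668.

0.732451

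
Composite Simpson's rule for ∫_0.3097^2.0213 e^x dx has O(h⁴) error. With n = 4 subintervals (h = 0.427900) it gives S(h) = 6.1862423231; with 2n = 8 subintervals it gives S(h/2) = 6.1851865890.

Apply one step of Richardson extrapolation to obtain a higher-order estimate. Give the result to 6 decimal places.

6.185116

The method has order 4: 2^4 = 16.
2^4*A(h/2) = 98.9629854240; minus A(h) gives 92.7767431009.
R = 92.7767431009/15 = 6.1851162067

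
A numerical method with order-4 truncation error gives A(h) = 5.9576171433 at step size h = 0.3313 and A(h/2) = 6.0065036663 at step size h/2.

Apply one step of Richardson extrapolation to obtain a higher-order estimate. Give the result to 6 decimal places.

6.009763

Order 4 gives 2^r = 16 and 2^r − 1 = 15.
16*6.0065036663 = 96.1040586608; 96.1040586608 − 5.9576171433 = 90.1464415175
R = 90.1464415175/15 = 6.0097627678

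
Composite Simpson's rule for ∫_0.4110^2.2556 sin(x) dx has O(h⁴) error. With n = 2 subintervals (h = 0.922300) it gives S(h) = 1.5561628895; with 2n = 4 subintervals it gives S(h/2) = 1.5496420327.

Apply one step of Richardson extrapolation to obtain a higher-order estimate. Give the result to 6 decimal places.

Error is O(h^4); halving h shrinks it by 2^4 = 16.
16*1.5496420327 = 24.7942725232; 24.7942725232 − 1.5561628895 = 23.2381096337
Divide by 2^4 − 1 = 15.
Extrapolated: 23.2381096337 / 15 = 1.5492073089

1.549207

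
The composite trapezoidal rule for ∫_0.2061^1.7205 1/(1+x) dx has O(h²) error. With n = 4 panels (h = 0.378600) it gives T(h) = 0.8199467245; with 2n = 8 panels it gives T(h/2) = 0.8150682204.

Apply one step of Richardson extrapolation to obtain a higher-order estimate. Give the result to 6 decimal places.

0.813442

r = 2: numerator weight 4, denominator 3.
4*0.8150682204 = 3.2602728816; 3.2602728816 − 0.8199467245 = 2.4403261571
Divide by 2^2 − 1 = 3.
Result: 0.8134420524
Gap between inputs: 4.879e-03; correction applied: −0.0016261680.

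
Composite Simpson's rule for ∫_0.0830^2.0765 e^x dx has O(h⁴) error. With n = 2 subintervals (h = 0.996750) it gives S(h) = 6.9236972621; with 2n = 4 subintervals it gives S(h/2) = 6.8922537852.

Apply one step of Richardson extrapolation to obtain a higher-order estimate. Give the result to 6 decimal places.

6.890158

r = 4: numerator weight 16, denominator 15.
Weighted: 110.2760605632 − 6.9236972621 = 103.3523633011
R = 103.3523633011/15 = 6.8901575534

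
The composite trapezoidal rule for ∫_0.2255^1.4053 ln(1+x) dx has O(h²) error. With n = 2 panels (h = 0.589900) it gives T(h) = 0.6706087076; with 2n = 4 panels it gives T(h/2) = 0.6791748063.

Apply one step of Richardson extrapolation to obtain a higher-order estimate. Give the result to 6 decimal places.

With r = 2 the leading error scales as h^2, so the weight is 2^2 = 4.
4×0.6791748063 − 0.6706087076 = 2.0460905176
Divide by 2^2 − 1 = 3.
(4×0.6791748063 − 0.6706087076)/(4 − 1) = 0.6820301725

0.682030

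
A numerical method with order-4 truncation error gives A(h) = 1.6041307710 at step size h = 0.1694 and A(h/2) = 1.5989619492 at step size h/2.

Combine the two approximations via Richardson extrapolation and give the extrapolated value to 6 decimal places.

Leading term ∝ h^4; use weight 16 = 2^4.
Numerator 16×A(h/2) − A(h) = 16×1.5989619492 − 1.6041307710 = 23.9792604162
(16×1.5989619492 − 1.6041307710)/(16 − 1) = 1.5986173611
Shift from A(h/2): −0.0003445881.

1.598617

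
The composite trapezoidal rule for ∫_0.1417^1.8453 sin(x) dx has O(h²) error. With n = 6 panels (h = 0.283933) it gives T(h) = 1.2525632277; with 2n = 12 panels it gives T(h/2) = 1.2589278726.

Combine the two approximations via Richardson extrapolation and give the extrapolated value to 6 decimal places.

Order 2 gives 2^r = 4 and 2^r − 1 = 3.
2^2 × A(h/2) = 5.0357114904; minus A(h) gives 3.7831482627.
R = 3.7831482627/3 = 1.2610494209
Correction |R − A(h/2)| = 2.122e-03; gap |A(h/2) − A(h)| = 6.365e-03.

1.261049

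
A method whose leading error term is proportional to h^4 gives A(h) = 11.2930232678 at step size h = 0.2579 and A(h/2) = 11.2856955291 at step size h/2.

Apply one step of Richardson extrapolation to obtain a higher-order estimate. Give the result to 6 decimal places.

Order 4 gives 2^r = 16 and 2^r − 1 = 15.
2^4 × A(h/2) = 180.5711284656; minus A(h) gives 169.2781051978.
R = 169.2781051978/15 = 11.2852070132

11.285207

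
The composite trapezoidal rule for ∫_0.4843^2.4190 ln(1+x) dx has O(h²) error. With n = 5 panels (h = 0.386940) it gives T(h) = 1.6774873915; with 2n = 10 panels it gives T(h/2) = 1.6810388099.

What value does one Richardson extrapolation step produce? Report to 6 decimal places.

Method order is 2; weight 2^2 = 4.
4 × 1.6810388099 = 6.7241552396; subtract 1.6774873915 → 5.0466678481
Denominator 4 − 1 = 3.
(4 × 1.6810388099 − 1.6774873915)/(4 − 1) = 1.6822226160

1.682223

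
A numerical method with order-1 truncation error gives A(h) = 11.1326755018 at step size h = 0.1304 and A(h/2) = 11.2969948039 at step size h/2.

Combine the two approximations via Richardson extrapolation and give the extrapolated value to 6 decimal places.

Leading term ∝ h^1; use weight 2 = 2^1.
A(h/2) − A(h) = 11.2969948039 − 11.1326755018 = 0.1643193021
Correction (A(h/2) − A(h))/(2 − 1) = 0.1643193021/1 = 0.1643193021
R = 11.2969948039 + 0.1643193021 = 11.4613141060
Gap between inputs: 1.643e-01; correction applied: +0.1643193021.

11.461314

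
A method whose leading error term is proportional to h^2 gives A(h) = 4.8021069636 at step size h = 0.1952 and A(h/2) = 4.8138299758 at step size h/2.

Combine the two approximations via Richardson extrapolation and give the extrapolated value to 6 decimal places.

With r = 2 the leading error scales as h^2, so the weight is 2^2 = 4.
Weighted: 19.2553199032 − 4.8021069636 = 14.4532129396
Denominator 4 − 1 = 3.
R = 14.4532129396/3 = 4.8177376465
Correction |R − A(h/2)| = 3.908e-03; gap |A(h/2) − A(h)| = 1.172e-02.

4.817738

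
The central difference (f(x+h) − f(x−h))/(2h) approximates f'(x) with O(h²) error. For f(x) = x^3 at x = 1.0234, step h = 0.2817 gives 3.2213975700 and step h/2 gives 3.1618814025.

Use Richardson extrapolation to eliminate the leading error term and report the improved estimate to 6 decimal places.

3.142043

r = 2: numerator weight 4, denominator 3.
2^2 × A(h/2) = 12.6475256100; minus A(h) gives 9.4261280400.
Divide by 2^2 − 1 = 3.
R = 9.4261280400/3 = 3.1420426800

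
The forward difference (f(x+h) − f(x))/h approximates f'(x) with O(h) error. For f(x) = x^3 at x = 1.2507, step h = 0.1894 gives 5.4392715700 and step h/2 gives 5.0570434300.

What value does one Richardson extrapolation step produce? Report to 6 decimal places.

4.674815

Order 1 gives 2^r = 2 and 2^r − 1 = 1.
2 × 5.0570434300 − 5.4392715700 = 4.6748152900
Divide by 2^1 − 1 = 1.
(2 × 5.0570434300 − 5.4392715700)/(2 − 1) = 4.6748152900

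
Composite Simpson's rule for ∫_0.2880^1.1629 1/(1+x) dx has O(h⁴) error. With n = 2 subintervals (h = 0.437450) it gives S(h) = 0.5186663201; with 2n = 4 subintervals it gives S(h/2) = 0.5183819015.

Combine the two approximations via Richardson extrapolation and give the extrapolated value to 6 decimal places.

Leading term ∝ h^4; use weight 16 = 2^4.
16 × 0.5183819015 − 0.5186663201 = 7.7754441039
Extrapolated: 7.7754441039 / 15 = 0.5183629403

0.518363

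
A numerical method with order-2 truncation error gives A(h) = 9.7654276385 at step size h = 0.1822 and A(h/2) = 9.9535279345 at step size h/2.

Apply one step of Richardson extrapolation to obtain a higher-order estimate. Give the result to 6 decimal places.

10.016228

r = 2: numerator weight 4, denominator 3.
Difference of the inputs: 9.9535279345 − 9.7654276385 = 0.1881002960
Divide by 2^2 − 1 = 3: 0.1881002960/3 = 0.0627000987
R = A(h/2) + (A(h/2) − A(h))/3 = 9.9535279345 + 0.0627000987 = 10.0162280332
Correction |R − A(h/2)| = 6.270e-02; gap |A(h/2) − A(h)| = 1.881e-01.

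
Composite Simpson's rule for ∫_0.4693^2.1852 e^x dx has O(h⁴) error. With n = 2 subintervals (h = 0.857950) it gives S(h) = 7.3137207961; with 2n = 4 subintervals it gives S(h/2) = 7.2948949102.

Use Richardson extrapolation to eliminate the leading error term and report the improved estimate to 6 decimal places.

7.293640

Order 4 gives 2^r = 16 and 2^r − 1 = 15.
Numerator 16·A(h/2) − A(h) = 16·7.2948949102 − 7.3137207961 = 109.4045977671
(16·7.2948949102 − 7.3137207961)/(16 − 1) = 7.2936398511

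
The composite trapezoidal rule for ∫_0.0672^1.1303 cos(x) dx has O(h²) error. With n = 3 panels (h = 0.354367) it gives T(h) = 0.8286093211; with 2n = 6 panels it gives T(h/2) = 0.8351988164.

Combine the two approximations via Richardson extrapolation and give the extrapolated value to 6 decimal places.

0.837395

The method has order 2: 2^2 = 4.
Top: 4(0.8351988164) − (0.8286093211) = 2.5121859445
R = 2.5121859445/3 = 0.8373953148
Gap between inputs: 6.589e-03; correction applied: +0.0021964984.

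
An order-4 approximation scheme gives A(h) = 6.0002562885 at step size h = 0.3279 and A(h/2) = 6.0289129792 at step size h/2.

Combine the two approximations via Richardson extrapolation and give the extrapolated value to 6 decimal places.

r = 4, so 2^r = 16.
16 × 6.0289129792 − 6.0002562885 = 90.4623513787
Extrapolated: 90.4623513787 / 15 = 6.0308234252

6.030823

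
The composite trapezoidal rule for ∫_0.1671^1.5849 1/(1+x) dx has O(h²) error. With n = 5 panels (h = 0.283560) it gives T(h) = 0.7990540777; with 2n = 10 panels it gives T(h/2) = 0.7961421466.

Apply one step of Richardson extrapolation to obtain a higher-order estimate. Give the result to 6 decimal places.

r = 2, so 2^r = 4.
4·0.7961421466 − 0.7990540777 = 2.3855145087
Denominator 4 − 1 = 3.
(4·0.7961421466 − 0.7990540777)/(4 − 1) = 0.7951715029

0.795172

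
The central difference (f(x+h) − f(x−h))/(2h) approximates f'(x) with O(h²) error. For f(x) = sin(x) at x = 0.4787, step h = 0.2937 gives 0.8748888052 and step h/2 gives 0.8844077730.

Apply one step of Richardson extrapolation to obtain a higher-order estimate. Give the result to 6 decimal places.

0.887581

Order 2 gives 2^r = 4 and 2^r − 1 = 3.
Top: 4(0.8844077730) − (0.8748888052) = 2.6627422868
Divide by 2^2 − 1 = 3.
R = 2.6627422868/3 = 0.8875807623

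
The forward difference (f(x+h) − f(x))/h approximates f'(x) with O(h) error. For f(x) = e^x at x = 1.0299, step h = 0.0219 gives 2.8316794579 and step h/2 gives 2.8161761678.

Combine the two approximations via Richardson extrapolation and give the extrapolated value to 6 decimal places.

2.800673

The method has order 1: 2^1 = 2.
Weighted: 5.6323523356 − 2.8316794579 = 2.8006728777
(2*2.8161761678 − 2.8316794579)/(2 − 1) = 2.8006728777
Correction |R − A(h/2)| = 1.550e-02; gap |A(h/2) − A(h)| = 1.550e-02.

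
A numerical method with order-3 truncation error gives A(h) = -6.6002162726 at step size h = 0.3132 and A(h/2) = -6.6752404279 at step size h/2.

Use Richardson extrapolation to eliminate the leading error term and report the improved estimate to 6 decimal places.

Order 3 gives 2^r = 8 and 2^r − 1 = 7.
8×(-6.6752404279) − (-6.6002162726) = -46.8017071506
Denominator 8 − 1 = 7.
Extrapolated: (-46.8017071506) / 7 = -6.6859581644
Correction |R − A(h/2)| = 1.072e-02; gap |A(h/2) − A(h)| = 7.502e-02.

-6.685958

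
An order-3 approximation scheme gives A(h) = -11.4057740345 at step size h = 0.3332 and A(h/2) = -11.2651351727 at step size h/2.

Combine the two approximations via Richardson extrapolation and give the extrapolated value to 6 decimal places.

The method has order 3: 2^3 = 8.
8·(-11.2651351727) = -90.1210813816; (-90.1210813816) − (-11.4057740345) = -78.7153073471
Denominator 8 − 1 = 7.
(-78.7153073471) ÷ 7 = -11.2450439067
Correction |R − A(h/2)| = 2.009e-02; gap |A(h/2) − A(h)| = 1.406e-01.

-11.245044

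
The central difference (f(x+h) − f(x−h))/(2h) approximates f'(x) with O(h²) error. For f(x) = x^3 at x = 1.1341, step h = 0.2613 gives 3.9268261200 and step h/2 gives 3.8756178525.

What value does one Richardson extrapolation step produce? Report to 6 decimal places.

Method order is 2; weight 2^2 = 4.
4×3.8756178525 = 15.5024714100; subtract 3.9268261200 → 11.5756452900
Denominator 4 − 1 = 3.
R = 11.5756452900/3 = 3.8585484300

3.858548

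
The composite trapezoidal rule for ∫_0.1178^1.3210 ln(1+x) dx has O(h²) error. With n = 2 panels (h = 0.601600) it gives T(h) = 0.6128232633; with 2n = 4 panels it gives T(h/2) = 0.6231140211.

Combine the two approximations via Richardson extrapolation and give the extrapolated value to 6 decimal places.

Error is O(h^2); halving h shrinks it by 2^2 = 4.
4·0.6231140211 = 2.4924560844; subtract 0.6128232633 → 1.8796328211
Denominator 4 − 1 = 3.
(4·0.6231140211 − 0.6128232633)/(4 − 1) = 0.6265442737

0.626544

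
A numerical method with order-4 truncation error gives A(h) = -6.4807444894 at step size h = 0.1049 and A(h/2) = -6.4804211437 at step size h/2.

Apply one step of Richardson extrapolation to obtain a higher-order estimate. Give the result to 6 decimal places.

r = 4, so 2^r = 16.
16*(-6.4804211437) − (-6.4807444894) = -97.2059938098
Denominator 16 − 1 = 15.
R = (-97.2059938098)/15 = -6.4803995873

-6.480400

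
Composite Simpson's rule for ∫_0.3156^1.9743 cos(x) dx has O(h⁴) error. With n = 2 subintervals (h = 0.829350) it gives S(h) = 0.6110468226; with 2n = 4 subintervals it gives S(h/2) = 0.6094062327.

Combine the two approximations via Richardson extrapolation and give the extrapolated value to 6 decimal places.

0.609297

The method has order 4: 2^4 = 16.
Numerator 16*A(h/2) − A(h) = 16*0.6094062327 − 0.6110468226 = 9.1394529006
Denominator 16 − 1 = 15.
Extrapolated: 9.1394529006 / 15 = 0.6092968600
Shift from A(h/2): −0.0001093727.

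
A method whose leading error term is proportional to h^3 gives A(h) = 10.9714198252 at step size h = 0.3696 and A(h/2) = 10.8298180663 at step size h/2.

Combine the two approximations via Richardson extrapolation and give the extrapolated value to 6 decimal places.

10.809589

The method has order 3: 2^3 = 8.
2^3*A(h/2) = 86.6385445304; minus A(h) gives 75.6671247052.
Divide by 2^3 − 1 = 7.
Extrapolated: 75.6671247052 / 7 = 10.8095892436
Gap between inputs: 1.416e-01; correction applied: −0.0202288227.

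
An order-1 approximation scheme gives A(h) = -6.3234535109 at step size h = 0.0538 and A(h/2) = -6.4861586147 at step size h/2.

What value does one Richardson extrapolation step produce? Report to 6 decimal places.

Method order is 1; weight 2^1 = 2.
A(h/2) − A(h) = -6.4861586147 − (-6.3234535109) = -0.1627051038
Correction (A(h/2) − A(h))/(2 − 1) = (-0.1627051038)/1 = -0.1627051038
R = -6.4861586147 − 0.1627051038 = -6.6488637185

-6.648864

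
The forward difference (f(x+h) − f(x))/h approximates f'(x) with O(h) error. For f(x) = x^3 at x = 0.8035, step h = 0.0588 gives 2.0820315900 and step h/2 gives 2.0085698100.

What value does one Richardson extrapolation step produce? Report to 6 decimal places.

1.935108

Method order is 1; weight 2^1 = 2.
2*2.0085698100 = 4.0171396200; 4.0171396200 − 2.0820315900 = 1.9351080300
(2*2.0085698100 − 2.0820315900)/(2 − 1) = 1.9351080300
Correction |R − A(h/2)| = 7.346e-02; gap |A(h/2) − A(h)| = 7.346e-02.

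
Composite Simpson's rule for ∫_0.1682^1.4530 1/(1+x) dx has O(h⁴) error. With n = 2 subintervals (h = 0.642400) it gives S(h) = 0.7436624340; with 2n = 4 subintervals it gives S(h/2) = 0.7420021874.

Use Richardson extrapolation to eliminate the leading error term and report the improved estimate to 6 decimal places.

0.741892

Method order is 4; weight 2^4 = 16.
16·0.7420021874 − 0.7436624340 = 11.1283725644
Denominator 16 − 1 = 15.
R = 11.1283725644/15 = 0.7418915043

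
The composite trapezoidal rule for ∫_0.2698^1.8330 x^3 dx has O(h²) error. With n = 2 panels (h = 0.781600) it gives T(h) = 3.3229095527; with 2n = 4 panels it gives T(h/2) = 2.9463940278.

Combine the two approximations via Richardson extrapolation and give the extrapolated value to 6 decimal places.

With r = 2 the leading error scales as h^2, so the weight is 2^2 = 4.
2^2 × A(h/2) = 11.7855761112; minus A(h) gives 8.4626665585.
8.4626665585 ÷ 3 = 2.8208888528
Shift from A(h/2): −0.1255051750.

2.820889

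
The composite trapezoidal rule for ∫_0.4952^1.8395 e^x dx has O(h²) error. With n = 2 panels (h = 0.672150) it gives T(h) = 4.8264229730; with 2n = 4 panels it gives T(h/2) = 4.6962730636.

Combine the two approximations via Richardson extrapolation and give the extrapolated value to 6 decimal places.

Leading term ∝ h^2; use weight 4 = 2^2.
Difference of the inputs: 4.6962730636 − 4.8264229730 = -0.1301499094
Divide by 2^2 − 1 = 3: (-0.1301499094)/3 = -0.0433833031
R = A(h/2) + (A(h/2) − A(h))/3 = 4.6962730636 − 0.0433833031 = 4.6528897605
Correction |R − A(h/2)| = 4.338e-02; gap |A(h/2) − A(h)| = 1.301e-01.

4.652890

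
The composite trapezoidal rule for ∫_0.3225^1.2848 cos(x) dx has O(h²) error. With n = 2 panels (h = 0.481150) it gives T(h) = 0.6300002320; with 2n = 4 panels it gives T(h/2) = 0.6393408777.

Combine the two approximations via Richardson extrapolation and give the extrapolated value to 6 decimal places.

Method order is 2; weight 2^2 = 4.
Difference of the inputs: 0.6393408777 − 0.6300002320 = 0.0093406457
Divide by 2^2 − 1 = 3: 0.0093406457/3 = 0.0031135486
R = A(h/2) + (A(h/2) − A(h))/3 = 0.6393408777 + 0.0031135486 = 0.6424544263
Correction |R − A(h/2)| = 3.114e-03; gap |A(h/2) − A(h)| = 9.341e-03.

0.642454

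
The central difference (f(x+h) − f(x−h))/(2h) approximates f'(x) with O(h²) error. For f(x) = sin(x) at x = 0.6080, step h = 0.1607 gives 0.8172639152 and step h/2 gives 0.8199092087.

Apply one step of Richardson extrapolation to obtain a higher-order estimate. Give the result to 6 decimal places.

0.820791

Order 2 gives 2^r = 4 and 2^r − 1 = 3.
Weighted: 3.2796368348 − 0.8172639152 = 2.4623729196
Extrapolated: 2.4623729196 / 3 = 0.8207909732
Shift from A(h/2): +0.0008817645.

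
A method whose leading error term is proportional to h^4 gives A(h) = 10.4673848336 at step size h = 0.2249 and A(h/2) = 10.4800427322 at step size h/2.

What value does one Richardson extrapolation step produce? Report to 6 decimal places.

10.480887

The method has order 4: 2^4 = 16.
2^4 × A(h/2) = 167.6806837152; minus A(h) gives 157.2132988816.
Extrapolated: 157.2132988816 / 15 = 10.4808865921
Shift from A(h/2): +0.0008438599.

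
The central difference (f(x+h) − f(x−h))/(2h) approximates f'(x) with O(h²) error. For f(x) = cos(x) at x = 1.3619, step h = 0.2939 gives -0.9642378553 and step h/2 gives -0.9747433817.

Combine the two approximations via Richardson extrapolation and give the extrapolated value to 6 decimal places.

-0.978245

With r = 2 the leading error scales as h^2, so the weight is 2^2 = 4.
Numerator 4 × A(h/2) − A(h) = 4 × (-0.9747433817) − (-0.9642378553) = -2.9347356715
Divide by 2^2 − 1 = 3.
(-2.9347356715) ÷ 3 = -0.9782452238
Shift from A(h/2): −0.0035018421.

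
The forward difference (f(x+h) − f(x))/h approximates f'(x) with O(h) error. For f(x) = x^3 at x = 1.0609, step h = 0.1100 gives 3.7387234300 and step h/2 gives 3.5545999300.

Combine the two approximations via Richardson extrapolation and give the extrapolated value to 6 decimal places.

Leading term ∝ h^1; use weight 2 = 2^1.
2^1×A(h/2) = 7.1091998600; minus A(h) gives 3.3704764300.
Divide by 2^1 − 1 = 1.
3.3704764300 ÷ 1 = 3.3704764300
Correction |R − A(h/2)| = 1.841e-01; gap |A(h/2) − A(h)| = 1.841e-01.

3.370476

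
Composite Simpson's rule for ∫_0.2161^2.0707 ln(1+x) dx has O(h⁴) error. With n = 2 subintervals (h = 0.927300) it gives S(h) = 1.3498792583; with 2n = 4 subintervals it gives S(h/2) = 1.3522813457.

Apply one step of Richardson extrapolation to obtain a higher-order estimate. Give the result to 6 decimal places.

Order 4 gives 2^r = 16 and 2^r − 1 = 15.
16·1.3522813457 − 1.3498792583 = 20.2866222729
Divide by 2^4 − 1 = 15.
Result: 1.3524414849
Shift from A(h/2): +0.0001601392.

1.352441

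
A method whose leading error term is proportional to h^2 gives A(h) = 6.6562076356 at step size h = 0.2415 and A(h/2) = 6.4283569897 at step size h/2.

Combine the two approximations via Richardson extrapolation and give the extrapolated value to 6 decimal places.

With r = 2 the leading error scales as h^2, so the weight is 2^2 = 4.
4 × 6.4283569897 = 25.7134279588; subtract 6.6562076356 → 19.0572203232
Denominator 4 − 1 = 3.
(4 × 6.4283569897 − 6.6562076356)/(4 − 1) = 6.3524067744
Correction |R − A(h/2)| = 7.595e-02; gap |A(h/2) − A(h)| = 2.279e-01.

6.352407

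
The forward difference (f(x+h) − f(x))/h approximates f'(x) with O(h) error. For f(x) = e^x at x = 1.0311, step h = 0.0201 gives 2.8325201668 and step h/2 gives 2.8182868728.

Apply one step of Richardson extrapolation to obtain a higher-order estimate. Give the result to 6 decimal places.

2.804054

Error is O(h^1); halving h shrinks it by 2^1 = 2.
2*2.8182868728 = 5.6365737456; subtract 2.8325201668 → 2.8040535788
Denominator 2 − 1 = 1.
2.8040535788 ÷ 1 = 2.8040535788
Gap between inputs: 1.423e-02; correction applied: −0.0142332940.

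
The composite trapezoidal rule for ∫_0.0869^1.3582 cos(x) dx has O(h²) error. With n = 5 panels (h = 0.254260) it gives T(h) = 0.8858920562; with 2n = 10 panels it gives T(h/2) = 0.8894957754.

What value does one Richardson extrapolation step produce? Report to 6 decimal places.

0.890697

r = 2: numerator weight 4, denominator 3.
Top: 4(0.8894957754) − (0.8858920562) = 2.6720910454
R = 2.6720910454/3 = 0.8906970151
Correction |R − A(h/2)| = 1.201e-03; gap |A(h/2) − A(h)| = 3.604e-03.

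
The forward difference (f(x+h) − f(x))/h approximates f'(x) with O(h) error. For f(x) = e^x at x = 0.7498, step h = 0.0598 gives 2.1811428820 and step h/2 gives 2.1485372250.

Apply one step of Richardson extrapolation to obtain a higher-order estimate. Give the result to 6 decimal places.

2.115932

r = 1: numerator weight 2, denominator 1.
Weighted: 4.2970744500 − 2.1811428820 = 2.1159315680
Divide by 2^1 − 1 = 1.
(2·2.1485372250 − 2.1811428820)/(2 − 1) = 2.1159315680
Shift from A(h/2): −0.0326056570.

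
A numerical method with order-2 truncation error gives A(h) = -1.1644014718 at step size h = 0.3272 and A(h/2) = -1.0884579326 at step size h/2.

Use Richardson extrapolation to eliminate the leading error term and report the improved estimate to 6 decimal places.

-1.063143

Method order is 2; weight 2^2 = 4.
2^2 × A(h/2) = -4.3538317304; minus A(h) gives -3.1894302586.
(4 × (-1.0884579326) − (-1.1644014718))/(4 − 1) = -1.0631434195
Shift from A(h/2): +0.0253145131.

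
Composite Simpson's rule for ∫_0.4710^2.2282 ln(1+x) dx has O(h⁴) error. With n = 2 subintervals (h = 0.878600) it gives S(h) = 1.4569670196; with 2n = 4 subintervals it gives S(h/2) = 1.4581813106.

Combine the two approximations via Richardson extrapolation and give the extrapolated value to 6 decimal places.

r = 4, so 2^r = 16.
16 × 1.4581813106 = 23.3309009696; 23.3309009696 − 1.4569670196 = 21.8739339500
Extrapolated: 21.8739339500 / 15 = 1.4582622633

1.458262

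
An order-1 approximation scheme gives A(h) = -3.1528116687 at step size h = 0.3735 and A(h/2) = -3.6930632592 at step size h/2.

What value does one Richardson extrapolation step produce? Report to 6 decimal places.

-4.233315

Error is O(h^1); halving h shrinks it by 2^1 = 2.
2^1·A(h/2) = -7.3861265184; minus A(h) gives -4.2333148497.
R = (-4.2333148497)/1 = -4.2333148497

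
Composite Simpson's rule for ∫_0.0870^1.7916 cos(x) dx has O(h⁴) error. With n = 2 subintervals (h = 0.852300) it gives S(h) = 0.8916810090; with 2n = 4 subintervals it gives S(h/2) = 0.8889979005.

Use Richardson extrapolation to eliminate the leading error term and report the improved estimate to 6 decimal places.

0.888819

With r = 4 the leading error scales as h^4, so the weight is 2^4 = 16.
Numerator 16×A(h/2) − A(h) = 16×0.8889979005 − 0.8916810090 = 13.3322853990
(16×0.8889979005 − 0.8916810090)/(16 − 1) = 0.8888190266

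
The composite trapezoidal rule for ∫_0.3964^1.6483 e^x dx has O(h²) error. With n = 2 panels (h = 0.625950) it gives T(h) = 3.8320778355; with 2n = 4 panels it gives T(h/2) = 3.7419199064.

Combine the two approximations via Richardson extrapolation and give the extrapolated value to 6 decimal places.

The method has order 2: 2^2 = 4.
4 × 3.7419199064 = 14.9676796256; 14.9676796256 − 3.8320778355 = 11.1356017901
Denominator 4 − 1 = 3.
Result: 3.7118672634

3.711867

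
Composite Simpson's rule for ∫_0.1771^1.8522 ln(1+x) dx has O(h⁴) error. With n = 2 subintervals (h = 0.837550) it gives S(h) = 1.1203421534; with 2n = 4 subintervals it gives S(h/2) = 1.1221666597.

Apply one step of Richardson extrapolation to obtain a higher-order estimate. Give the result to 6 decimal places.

1.122288

Leading term ∝ h^4; use weight 16 = 2^4.
Difference of the inputs: 1.1221666597 − 1.1203421534 = 0.0018245063
Divide by 2^4 − 1 = 15: 0.0018245063/15 = 0.0001216338
R = 1.1221666597 + 0.0001216338 = 1.1222882935
Correction |R − A(h/2)| = 1.216e-04; gap |A(h/2) − A(h)| = 1.825e-03.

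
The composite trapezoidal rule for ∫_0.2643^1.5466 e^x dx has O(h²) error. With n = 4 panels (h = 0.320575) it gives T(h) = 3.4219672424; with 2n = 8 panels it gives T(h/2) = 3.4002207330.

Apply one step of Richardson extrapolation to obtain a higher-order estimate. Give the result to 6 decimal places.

3.392972

The method has order 2: 2^2 = 4.
Numerator 4×A(h/2) − A(h) = 4×3.4002207330 − 3.4219672424 = 10.1789156896
Denominator 4 − 1 = 3.
So the Richardson estimate is 3.3929718965.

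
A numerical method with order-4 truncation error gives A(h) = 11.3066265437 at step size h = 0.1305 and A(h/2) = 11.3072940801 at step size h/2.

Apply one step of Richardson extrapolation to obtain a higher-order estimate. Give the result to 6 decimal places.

11.307339

r = 4, so 2^r = 16.
Top: 16(11.3072940801) − (11.3066265437) = 169.6100787379
Divide by 2^4 − 1 = 15.
Extrapolated: 169.6100787379 / 15 = 11.3073385825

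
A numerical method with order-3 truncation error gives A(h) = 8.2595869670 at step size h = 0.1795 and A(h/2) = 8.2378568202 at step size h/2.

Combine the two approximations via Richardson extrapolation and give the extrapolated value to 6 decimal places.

Leading term ∝ h^3; use weight 8 = 2^3.
8·8.2378568202 = 65.9028545616; subtract 8.2595869670 → 57.6432675946
Extrapolated: 57.6432675946 / 7 = 8.2347525135
Correction |R − A(h/2)| = 3.104e-03; gap |A(h/2) − A(h)| = 2.173e-02.

8.234753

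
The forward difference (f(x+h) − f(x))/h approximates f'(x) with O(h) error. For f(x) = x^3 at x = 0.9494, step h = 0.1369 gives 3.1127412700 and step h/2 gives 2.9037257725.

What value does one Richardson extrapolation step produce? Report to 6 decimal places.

Leading term ∝ h^1; use weight 2 = 2^1.
Difference of the inputs: 2.9037257725 − 3.1127412700 = -0.2090154975
Correction (A(h/2) − A(h))/(2 − 1) = (-0.2090154975)/1 = -0.2090154975
R = 2.9037257725 − 0.2090154975 = 2.6947102750
Correction |R − A(h/2)| = 2.090e-01; gap |A(h/2) − A(h)| = 2.090e-01.

2.694710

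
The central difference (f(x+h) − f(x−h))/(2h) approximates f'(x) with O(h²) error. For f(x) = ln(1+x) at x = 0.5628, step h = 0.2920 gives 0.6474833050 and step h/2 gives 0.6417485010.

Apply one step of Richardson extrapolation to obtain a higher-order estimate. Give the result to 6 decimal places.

0.639837

Order 2 gives 2^r = 4 and 2^r − 1 = 3.
4×0.6417485010 − 0.6474833050 = 1.9195106990
1.9195106990 ÷ 3 = 0.6398368997
Shift from A(h/2): −0.0019116013.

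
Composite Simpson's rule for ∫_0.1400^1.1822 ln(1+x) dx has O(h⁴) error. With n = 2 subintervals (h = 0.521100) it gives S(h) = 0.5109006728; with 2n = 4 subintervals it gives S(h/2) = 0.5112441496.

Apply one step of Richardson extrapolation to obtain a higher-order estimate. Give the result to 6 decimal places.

0.511267

r = 4: numerator weight 16, denominator 15.
2^4*A(h/2) = 8.1799063936; minus A(h) gives 7.6690057208.
Divide by 2^4 − 1 = 15.
Extrapolated: 7.6690057208 / 15 = 0.5112670481
Shift from A(h/2): +0.0000228985.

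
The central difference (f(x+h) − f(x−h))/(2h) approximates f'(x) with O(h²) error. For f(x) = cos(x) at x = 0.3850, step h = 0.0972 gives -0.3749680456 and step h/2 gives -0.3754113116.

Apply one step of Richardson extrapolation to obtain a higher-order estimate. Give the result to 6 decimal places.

-0.375559

Leading term ∝ h^2; use weight 4 = 2^2.
A(h/2) − A(h) = -0.3754113116 − (-0.3749680456) = -0.0004432660
Divide by 2^2 − 1 = 3: (-0.0004432660)/3 = -0.0001477553
R = -0.3754113116 − 0.0001477553 = -0.3755590669
Gap between inputs: 4.433e-04; correction applied: −0.0001477553.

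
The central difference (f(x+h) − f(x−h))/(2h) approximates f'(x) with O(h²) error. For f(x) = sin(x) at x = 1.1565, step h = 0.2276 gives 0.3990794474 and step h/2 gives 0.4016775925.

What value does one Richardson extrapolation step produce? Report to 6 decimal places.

0.402544

r = 2, so 2^r = 4.
4×0.4016775925 − 0.3990794474 = 1.2076309226
Denominator 4 − 1 = 3.
1.2076309226 ÷ 3 = 0.4025436409
Shift from A(h/2): +0.0008660484.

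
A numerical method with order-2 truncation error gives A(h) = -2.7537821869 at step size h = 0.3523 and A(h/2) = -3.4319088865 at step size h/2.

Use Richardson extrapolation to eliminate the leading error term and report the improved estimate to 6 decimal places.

Method order is 2; weight 2^2 = 4.
4 × (-3.4319088865) = -13.7276355460; (-13.7276355460) − (-2.7537821869) = -10.9738533591
Extrapolated: (-10.9738533591) / 3 = -3.6579511197

-3.657951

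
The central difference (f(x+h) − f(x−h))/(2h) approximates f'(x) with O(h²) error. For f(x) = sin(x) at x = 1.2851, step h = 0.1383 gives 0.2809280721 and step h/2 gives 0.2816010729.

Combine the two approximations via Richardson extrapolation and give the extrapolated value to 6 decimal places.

Leading term ∝ h^2; use weight 4 = 2^2.
2^2·A(h/2) = 1.1264042916; minus A(h) gives 0.8454762195.
Extrapolated: 0.8454762195 / 3 = 0.2818254065
Shift from A(h/2): +0.0002243336.

0.281825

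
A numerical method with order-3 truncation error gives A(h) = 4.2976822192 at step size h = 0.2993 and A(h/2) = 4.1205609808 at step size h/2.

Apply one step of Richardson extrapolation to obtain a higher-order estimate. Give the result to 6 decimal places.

4.095258

r = 3, so 2^r = 8.
8 × 4.1205609808 = 32.9644878464; 32.9644878464 − 4.2976822192 = 28.6668056272
Extrapolated: 28.6668056272 / 7 = 4.0952579467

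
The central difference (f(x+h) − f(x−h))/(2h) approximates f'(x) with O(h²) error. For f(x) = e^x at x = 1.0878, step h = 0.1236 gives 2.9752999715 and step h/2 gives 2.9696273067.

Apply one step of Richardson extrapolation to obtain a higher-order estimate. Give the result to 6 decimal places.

Leading term ∝ h^2; use weight 4 = 2^2.
Numerator 4*A(h/2) − A(h) = 4*2.9696273067 − 2.9752999715 = 8.9032092553
R = 8.9032092553/3 = 2.9677364184

2.967736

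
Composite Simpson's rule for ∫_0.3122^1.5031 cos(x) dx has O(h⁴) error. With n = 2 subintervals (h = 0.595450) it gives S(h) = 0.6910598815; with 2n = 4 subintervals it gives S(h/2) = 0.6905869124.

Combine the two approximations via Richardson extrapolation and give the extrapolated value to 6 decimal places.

Order 4 gives 2^r = 16 and 2^r − 1 = 15.
Numerator 16 × A(h/2) − A(h) = 16 × 0.6905869124 − 0.6910598815 = 10.3583307169
Denominator 16 − 1 = 15.
So the Richardson estimate is 0.6905553811.
Correction |R − A(h/2)| = 3.153e-05; gap |A(h/2) − A(h)| = 4.730e-04.

0.690555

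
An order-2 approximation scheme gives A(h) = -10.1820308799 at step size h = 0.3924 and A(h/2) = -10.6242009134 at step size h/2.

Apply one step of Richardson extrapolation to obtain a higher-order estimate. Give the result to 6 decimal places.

With r = 2 the leading error scales as h^2, so the weight is 2^2 = 4.
Top: 4(-10.6242009134) − (-10.1820308799) = -32.3147727737
Denominator 4 − 1 = 3.
(4×(-10.6242009134) − (-10.1820308799))/(4 − 1) = -10.7715909246
Shift from A(h/2): −0.1473900112.

-10.771591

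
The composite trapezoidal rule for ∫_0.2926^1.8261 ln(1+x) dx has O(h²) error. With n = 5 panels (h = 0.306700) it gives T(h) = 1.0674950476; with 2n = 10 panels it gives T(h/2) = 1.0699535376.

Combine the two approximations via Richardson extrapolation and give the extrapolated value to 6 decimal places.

1.070773

Order 2 gives 2^r = 4 and 2^r − 1 = 3.
Numerator 4×A(h/2) − A(h) = 4×1.0699535376 − 1.0674950476 = 3.2123191028
Divide by 2^2 − 1 = 3.
Result: 1.0707730343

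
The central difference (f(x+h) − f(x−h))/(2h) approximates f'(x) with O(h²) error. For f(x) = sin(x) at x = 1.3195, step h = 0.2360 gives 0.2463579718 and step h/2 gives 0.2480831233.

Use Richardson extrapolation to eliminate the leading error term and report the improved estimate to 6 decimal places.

r = 2: numerator weight 4, denominator 3.
4×0.2480831233 − 0.2463579718 = 0.7459745214
Divide by 2^2 − 1 = 3.
Result: 0.2486581738

0.248658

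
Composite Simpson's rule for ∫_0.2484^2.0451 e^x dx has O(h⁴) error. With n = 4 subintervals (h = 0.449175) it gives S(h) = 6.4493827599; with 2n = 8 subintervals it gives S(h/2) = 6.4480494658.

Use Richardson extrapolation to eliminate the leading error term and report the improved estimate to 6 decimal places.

6.447961

r = 4: numerator weight 16, denominator 15.
2^4·A(h/2) = 103.1687914528; minus A(h) gives 96.7194086929.
96.7194086929 ÷ 15 = 6.4479605795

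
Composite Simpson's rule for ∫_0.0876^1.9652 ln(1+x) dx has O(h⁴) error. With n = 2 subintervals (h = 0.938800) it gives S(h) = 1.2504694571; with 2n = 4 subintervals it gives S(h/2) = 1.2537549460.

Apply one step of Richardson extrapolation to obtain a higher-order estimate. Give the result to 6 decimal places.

With r = 4 the leading error scales as h^4, so the weight is 2^4 = 16.
16·1.2537549460 = 20.0600791360; 20.0600791360 − 1.2504694571 = 18.8096096789
R = 18.8096096789/15 = 1.2539739786

1.253974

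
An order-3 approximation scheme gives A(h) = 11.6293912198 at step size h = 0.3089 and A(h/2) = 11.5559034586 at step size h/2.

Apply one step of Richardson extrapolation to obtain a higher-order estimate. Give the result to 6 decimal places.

Leading term ∝ h^3; use weight 8 = 2^3.
Weighted: 92.4472276688 − 11.6293912198 = 80.8178364490
(8×11.5559034586 − 11.6293912198)/(8 − 1) = 11.5454052070
Shift from A(h/2): −0.0104982516.

11.545405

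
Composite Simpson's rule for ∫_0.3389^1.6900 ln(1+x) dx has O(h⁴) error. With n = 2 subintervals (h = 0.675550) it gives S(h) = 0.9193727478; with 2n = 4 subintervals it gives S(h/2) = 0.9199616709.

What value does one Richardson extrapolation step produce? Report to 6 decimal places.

The method has order 4: 2^4 = 16.
Top: 16(0.9199616709) − (0.9193727478) = 13.8000139866
Denominator 16 − 1 = 15.
So the Richardson estimate is 0.9200009324.
Gap between inputs: 5.889e-04; correction applied: +0.0000392615.

0.920001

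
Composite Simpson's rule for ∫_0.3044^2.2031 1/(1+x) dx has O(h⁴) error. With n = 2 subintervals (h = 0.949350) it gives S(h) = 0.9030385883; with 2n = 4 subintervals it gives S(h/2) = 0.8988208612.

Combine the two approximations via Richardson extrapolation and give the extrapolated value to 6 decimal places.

0.898540

Method order is 4; weight 2^4 = 16.
Difference of the inputs: 0.8988208612 − 0.9030385883 = -0.0042177271
Correction (A(h/2) − A(h))/(16 − 1) = (-0.0042177271)/15 = -0.0002811818
R = 0.8988208612 − 0.0002811818 = 0.8985396794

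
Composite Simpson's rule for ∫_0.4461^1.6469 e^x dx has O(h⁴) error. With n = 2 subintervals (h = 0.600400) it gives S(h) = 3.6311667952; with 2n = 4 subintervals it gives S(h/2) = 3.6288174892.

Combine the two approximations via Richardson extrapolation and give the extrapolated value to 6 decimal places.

3.628661

With r = 4 the leading error scales as h^4, so the weight is 2^4 = 16.
16·3.6288174892 = 58.0610798272; subtract 3.6311667952 → 54.4299130320
Denominator 16 − 1 = 15.
Extrapolated: 54.4299130320 / 15 = 3.6286608688
Shift from A(h/2): −0.0001566204.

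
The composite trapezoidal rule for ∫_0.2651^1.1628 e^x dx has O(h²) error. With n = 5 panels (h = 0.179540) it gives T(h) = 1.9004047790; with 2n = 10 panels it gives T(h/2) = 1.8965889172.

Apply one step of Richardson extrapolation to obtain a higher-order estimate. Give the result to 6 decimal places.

r = 2, so 2^r = 4.
Weighted: 7.5863556688 − 1.9004047790 = 5.6859508898
Divide by 2^2 − 1 = 3.
R = 5.6859508898/3 = 1.8953169633

1.895317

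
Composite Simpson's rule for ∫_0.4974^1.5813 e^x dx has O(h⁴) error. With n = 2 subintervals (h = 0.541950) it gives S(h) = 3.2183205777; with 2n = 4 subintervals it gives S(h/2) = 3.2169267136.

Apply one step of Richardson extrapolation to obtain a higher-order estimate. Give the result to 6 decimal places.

Error is O(h^4); halving h shrinks it by 2^4 = 16.
Numerator 16 × A(h/2) − A(h) = 16 × 3.2169267136 − 3.2183205777 = 48.2525068399
Divide by 2^4 − 1 = 15.
(16 × 3.2169267136 − 3.2183205777)/(16 − 1) = 3.2168337893

3.216834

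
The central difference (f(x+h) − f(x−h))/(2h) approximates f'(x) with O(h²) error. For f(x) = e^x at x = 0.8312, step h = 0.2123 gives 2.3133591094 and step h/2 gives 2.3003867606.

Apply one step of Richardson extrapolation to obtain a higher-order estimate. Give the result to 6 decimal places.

2.296063

Error is O(h^2); halving h shrinks it by 2^2 = 4.
Numerator 4*A(h/2) − A(h) = 4*2.3003867606 − 2.3133591094 = 6.8881879330
6.8881879330 ÷ 3 = 2.2960626443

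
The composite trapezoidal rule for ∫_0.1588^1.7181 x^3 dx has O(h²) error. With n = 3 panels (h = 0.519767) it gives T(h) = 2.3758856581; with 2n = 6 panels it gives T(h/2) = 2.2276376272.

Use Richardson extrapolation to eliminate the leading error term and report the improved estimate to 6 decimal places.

2.178222

r = 2: numerator weight 4, denominator 3.
4 × 2.2276376272 = 8.9105505088; subtract 2.3758856581 → 6.5346648507
R = 6.5346648507/3 = 2.1782216169
Shift from A(h/2): −0.0494160103.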